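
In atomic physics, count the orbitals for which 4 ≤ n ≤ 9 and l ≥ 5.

Count contributing orbitals for each principal shell:
n=6 → 11; n=7 → 24; n=8 → 39; n=9 → 56.
Total orbitals: 11 + 24 + 39 + 56 = 130.

130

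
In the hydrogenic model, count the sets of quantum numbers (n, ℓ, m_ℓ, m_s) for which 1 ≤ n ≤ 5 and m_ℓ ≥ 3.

Go shell by shell, enumerating (ℓ, m_ℓ) with m_ℓ ≥ 3:
n=4 → 1; n=5 → 3.
Orbitals: 1 + 3 = 4. Including both spin states (m_s = ±1/2) gives 2 × 4 = 8 states.

8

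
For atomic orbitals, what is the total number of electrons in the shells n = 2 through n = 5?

108

Shell n has n² orbitals: 2²=4 + 3²=9 + 4²=16 + 5²=25 = 54 orbitals.
Two spin states per orbital: 2 × 54 = 108 electrons.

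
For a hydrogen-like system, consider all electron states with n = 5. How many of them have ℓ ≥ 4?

18

With n = 5 the allowed ℓ are 0, 1, …, 4.
Orbitals with ℓ ≥ 4, by ℓ: ℓ=4 → 9.
Orbitals: 9. Each orbital carries two spin states, so 9 × 2 = 18 states.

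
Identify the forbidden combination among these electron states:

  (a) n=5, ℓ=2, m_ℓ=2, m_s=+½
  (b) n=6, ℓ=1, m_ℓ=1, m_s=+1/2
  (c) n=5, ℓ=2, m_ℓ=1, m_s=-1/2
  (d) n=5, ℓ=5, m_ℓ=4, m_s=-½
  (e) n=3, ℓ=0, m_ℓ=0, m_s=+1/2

(d)

(d) has ℓ = 5 ≥ n = 5, violating 0 ≤ ℓ ≤ n−1.
The remaining sets (a), (b), (c), (e) satisfy all four rules.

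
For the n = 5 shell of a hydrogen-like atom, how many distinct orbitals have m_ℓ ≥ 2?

Go through ℓ = 0, …, 4 (the values permitted for n = 5).
Orbitals with m_ℓ ≥ 2, by ℓ: ℓ=2 → 1; ℓ=3 → 2; ℓ=4 → 3.
Total orbitals: 1 + 2 + 3 = 6.

6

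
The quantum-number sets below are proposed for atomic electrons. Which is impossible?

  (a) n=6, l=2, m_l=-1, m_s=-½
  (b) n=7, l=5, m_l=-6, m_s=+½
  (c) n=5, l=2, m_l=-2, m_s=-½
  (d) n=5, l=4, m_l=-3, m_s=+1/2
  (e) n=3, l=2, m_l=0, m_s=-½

(b) has |m_l| = 6 > l = 5, violating −l ≤ m_l ≤ l.
The remaining sets (a), (c), (d), (e) satisfy all four rules.

(b)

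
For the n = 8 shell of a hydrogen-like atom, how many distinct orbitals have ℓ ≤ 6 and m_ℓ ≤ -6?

1

Orbitals with ℓ ≤ 6 and m_ℓ ≤ -6, by ℓ: ℓ=6 → 1.
Total orbitals: 1.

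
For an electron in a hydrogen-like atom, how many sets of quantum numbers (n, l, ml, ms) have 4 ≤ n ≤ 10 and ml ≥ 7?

20

Treat each shell separately and count matching orbitals:
n=8 → 1; n=9 → 3; n=10 → 6.
Orbitals: 1 + 3 + 6 = 10. Including both spin states (ms = ±1/2) gives 2 × 10 = 20 states.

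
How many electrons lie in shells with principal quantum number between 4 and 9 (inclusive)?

Shell n has n² orbitals: 4²=16 + 5²=25 + 6²=36 + 7²=49 + 8²=64 + 9²=81 = 271 orbitals.
Two spin states per orbital: 2 × 271 = 542 electrons.

542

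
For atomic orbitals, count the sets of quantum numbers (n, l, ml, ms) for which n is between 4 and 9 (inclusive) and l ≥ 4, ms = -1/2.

175

For each n in the range, tally the orbitals obeying l ≥ 4:
n=5 → 9; n=6 → 20; n=7 → 33; n=8 → 48; n=9 → 65.
Orbitals: 9 + 20 + 33 + 48 + 65 = 175. With ms fixed to -1/2 there is one state per orbital, so 175 states.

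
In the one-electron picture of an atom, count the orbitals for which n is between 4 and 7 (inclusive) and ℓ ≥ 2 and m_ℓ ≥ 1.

Treat each shell separately and count matching orbitals:
n=4 → 5; n=5 → 9; n=6 → 14; n=7 → 20.
Total orbitals: 5 + 9 + 14 + 20 = 48.

48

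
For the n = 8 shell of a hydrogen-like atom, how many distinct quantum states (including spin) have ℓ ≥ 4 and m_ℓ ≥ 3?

For n = 8, ℓ ranges over 0 … 7.
Contributions: ℓ=4 → 2; ℓ=5 → 3; ℓ=6 → 4; ℓ=7 → 5.
Orbitals: 2 + 3 + 4 + 5 = 14. Each orbital carries two spin states, so 14 × 2 = 28 states.

28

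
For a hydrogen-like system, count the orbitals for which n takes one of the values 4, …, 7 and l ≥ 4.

Go shell by shell, enumerating (l, m_l) with l ≥ 4:
n=5 → 9; n=6 → 20; n=7 → 33.
Total orbitals: 9 + 20 + 33 = 62.

62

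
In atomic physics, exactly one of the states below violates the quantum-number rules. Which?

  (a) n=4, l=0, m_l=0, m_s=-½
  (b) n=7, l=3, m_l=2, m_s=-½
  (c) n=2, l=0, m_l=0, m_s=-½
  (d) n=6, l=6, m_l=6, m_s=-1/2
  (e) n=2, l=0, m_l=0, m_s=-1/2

(d) has l = 6 ≥ n = 6, violating 0 ≤ l ≤ n−1.
The remaining sets (a), (b), (c), (e) satisfy all four rules.

(d)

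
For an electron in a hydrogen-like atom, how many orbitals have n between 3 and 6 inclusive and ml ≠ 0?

Treat each shell separately and count matching orbitals:
n=3 → 6; n=4 → 12; n=5 → 20; n=6 → 30.
Total orbitals: 6 + 12 + 20 + 30 = 68.

68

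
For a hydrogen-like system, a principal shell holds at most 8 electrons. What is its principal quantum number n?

n = 2

2n² = 8 ⇒ n² = 4 ⇒ n = 2.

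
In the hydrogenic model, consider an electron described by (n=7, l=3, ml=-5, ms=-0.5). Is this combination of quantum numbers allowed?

Not allowed

The magnetic quantum number must satisfy −l ≤ ml ≤ l. With l = 3, ml can only be -3, -2, -1, 0, 1, 2, 3, so ml = -5 is forbidden.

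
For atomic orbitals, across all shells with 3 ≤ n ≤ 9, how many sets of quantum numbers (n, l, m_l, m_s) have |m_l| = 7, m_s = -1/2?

Work shell by shell — for each n, count the (l, m_l) pairs that satisfy |m_l| = 7:
n=8 → 2; n=9 → 4.
Orbitals: 2 + 4 = 6. With m_s fixed to -1/2 there is one state per orbital, so 6 states.

6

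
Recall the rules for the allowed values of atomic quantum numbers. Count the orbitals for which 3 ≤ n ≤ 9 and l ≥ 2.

252

Go shell by shell, enumerating (l, m_l) with l ≥ 2:
n=3 → 5; n=4 → 12; n=5 → 21; n=6 → 32; n=7 → 45; n=8 → 60; n=9 → 77.
Total orbitals: 5 + 12 + 21 + 32 + 45 + 60 + 77 = 252.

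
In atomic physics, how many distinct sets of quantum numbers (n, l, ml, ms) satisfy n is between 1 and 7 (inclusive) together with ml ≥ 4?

Per-shell orbital counts meeting the constraint:
n=5 → 1; n=6 → 3; n=7 → 6.
Orbitals: 1 + 3 + 6 = 10. Including both spin states (ms = ±1/2) gives 2 × 10 = 20 states.

20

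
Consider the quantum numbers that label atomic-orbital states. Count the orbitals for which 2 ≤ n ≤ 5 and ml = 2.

6

Go shell by shell, enumerating (l, ml) with ml = 2:
n=3 → 1; n=4 → 2; n=5 → 3.
Total orbitals: 1 + 2 + 3 = 6.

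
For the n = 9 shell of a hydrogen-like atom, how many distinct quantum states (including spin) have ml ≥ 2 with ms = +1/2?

28

The n = 9 shell has l = 0 through 8; check each.
The (l, ml) pairs meeting ml ≥ 2 give: l=2 → 1; l=3 → 2; l=4 → 3; l=5 → 4; l=6 → 5; l=7 → 6; l=8 → 7.
Orbitals: 1 + 2 + 3 + 4 + 5 + 6 + 7 = 28. With ms fixed to a single value there is one state per orbital, giving 28 states.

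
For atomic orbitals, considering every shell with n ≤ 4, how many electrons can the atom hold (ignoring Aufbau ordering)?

Total orbitals = 1² + 2² + 3² + 4² = 30. Doubling for spin gives 60 electrons.

60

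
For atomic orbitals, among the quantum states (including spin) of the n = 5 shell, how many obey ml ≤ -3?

For n = 5, l ranges over 0 … 4.
Contributions: l=3 → 1; l=4 → 2.
Orbitals: 1 + 2 = 3. Each orbital carries two spin states, so 3 × 2 = 6 states.

6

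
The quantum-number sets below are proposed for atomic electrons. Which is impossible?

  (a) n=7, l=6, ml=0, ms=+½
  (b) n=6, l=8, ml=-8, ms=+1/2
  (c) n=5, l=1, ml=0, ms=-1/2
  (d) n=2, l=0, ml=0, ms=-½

(b) has l = 8 ≥ n = 6, violating 0 ≤ l ≤ n−1.
The remaining sets (a), (c), (d) satisfy all four rules.

(b)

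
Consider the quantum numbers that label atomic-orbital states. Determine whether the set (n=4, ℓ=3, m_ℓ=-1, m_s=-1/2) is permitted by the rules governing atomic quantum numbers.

Yes

n = 4 is a positive integer. ℓ = 3 satisfies 0 ≤ ℓ ≤ n−1 = 3. m_ℓ = -1 lies in the range −ℓ … +ℓ (here −3 … 3). m_s = -1/2 is one of ±1/2.
All four constraints are satisfied.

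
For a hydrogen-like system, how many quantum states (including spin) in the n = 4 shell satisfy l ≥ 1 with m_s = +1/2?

Go through l = 0, …, 3 (the values permitted for n = 4).
Contributions: l=1 → 3; l=2 → 5; l=3 → 7.
Orbitals: 3 + 5 + 7 = 15. With m_s fixed to a single value there is one state per orbital, giving 15 states.

15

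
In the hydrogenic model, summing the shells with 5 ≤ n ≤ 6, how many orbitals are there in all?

Shell n has n² orbitals: 5²=25 + 6²=36 = 61 orbitals.

61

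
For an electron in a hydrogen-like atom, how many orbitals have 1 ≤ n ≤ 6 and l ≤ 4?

For each n in the range, tally the orbitals obeying l ≤ 4:
n=1 → 1; n=2 → 4; n=3 → 9; n=4 → 16; n=5 → 25; n=6 → 25.
Total orbitals: 1 + 4 + 9 + 16 + 25 + 25 = 80.

80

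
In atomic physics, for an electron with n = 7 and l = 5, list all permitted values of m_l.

m_l takes every integer from −l to +l. With l = 5 that gives the 11 values -5, -4, -3, -2, -1, 0, 1, 2, 3, 4, 5.

-5, -4, -3, -2, -1, 0, 1, 2, 3, 4, 5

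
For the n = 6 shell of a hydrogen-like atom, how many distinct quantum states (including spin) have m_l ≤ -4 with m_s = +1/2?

For n = 6, l ranges over 0 … 5.
Per l-value: l=4 → 1; l=5 → 2.
Orbitals: 1 + 2 = 3. With m_s fixed to a single value there is one state per orbital, giving 3 states.

3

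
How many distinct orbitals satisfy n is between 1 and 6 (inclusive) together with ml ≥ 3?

Per-shell orbital counts meeting the constraint:
n=4 → 1; n=5 → 3; n=6 → 6.
Total orbitals: 1 + 3 + 6 = 10.

10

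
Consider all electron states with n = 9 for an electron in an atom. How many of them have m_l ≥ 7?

6

For n = 9, l ranges over 0 … 8.
Orbitals with m_l ≥ 7, by l: l=7 → 1; l=8 → 2.
Orbitals: 1 + 2 = 3. Each orbital carries two spin states, so 3 × 2 = 6 states.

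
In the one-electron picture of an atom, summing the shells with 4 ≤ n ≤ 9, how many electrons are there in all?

Shell n has n² orbitals: 4²=16 + 5²=25 + 6²=36 + 7²=49 + 8²=64 + 9²=81 = 271 orbitals.
Two spin states per orbital: 2 × 271 = 542 electrons.

542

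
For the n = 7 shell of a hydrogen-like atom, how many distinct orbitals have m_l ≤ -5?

3

The n = 7 shell has l = 0 through 6; check each.
Per l-value: l=5 → 1; l=6 → 2.
Total orbitals: 1 + 2 = 3.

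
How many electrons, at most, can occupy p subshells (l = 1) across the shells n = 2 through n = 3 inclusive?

A p subshell (l = 1) exists for every n ≥ 2, so shells n = 2, 3 each contribute one — 2 subshells.
Since each p subshell holds 2(2·1+1) = 6 electrons, the total is 2 × 6 = 12.

12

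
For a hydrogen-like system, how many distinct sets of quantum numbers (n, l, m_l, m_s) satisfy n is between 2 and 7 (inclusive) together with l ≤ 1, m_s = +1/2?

For each n in the range, tally the orbitals obeying l ≤ 1:
n=2 → 4; n=3 → 4; n=4 → 4; n=5 → 4; n=6 → 4; n=7 → 4.
Orbitals: 4 + 4 + 4 + 4 + 4 + 4 = 24. With m_s fixed to +1/2 there is one state per orbital, so 24 states.

24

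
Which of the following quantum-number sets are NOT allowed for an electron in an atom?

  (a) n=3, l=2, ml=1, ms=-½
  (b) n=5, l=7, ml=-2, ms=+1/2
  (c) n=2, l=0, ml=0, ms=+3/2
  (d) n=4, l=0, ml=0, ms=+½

(b) and (c)

(b) has l = 7 ≥ n = 5, violating 0 ≤ l ≤ n−1.
(c) has ms = +3/2, but an electron's spin must be ±1/2.
The remaining sets (a), (d) satisfy all four rules.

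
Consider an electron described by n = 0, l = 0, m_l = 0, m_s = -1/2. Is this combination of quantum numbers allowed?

The principal quantum number must be a positive integer (n ≥ 1), but here n = 0.

Not allowed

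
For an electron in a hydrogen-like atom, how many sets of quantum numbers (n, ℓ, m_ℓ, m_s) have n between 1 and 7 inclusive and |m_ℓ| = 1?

84

For each n in the range, tally the orbitals obeying |m_ℓ| = 1:
n=2 → 2; n=3 → 4; n=4 → 6; n=5 → 8; n=6 → 10; n=7 → 12.
Orbitals: 2 + 4 + 6 + 8 + 10 + 12 = 42. Including both spin states (m_s = ±1/2) gives 2 × 42 = 84 states.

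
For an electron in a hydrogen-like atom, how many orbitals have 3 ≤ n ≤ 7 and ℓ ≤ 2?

Treat each shell separately and count matching orbitals:
n=3 → 9; n=4 → 9; n=5 → 9; n=6 → 9; n=7 → 9.
Total orbitals: 9 + 9 + 9 + 9 + 9 = 45.

45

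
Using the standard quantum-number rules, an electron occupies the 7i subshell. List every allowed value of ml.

The 7i subshell has l = 6, and ml takes every integer from −l to +l. With l = 6 that gives the 13 values -6, -5, -4, -3, -2, -1, 0, 1, 2, 3, 4, 5, 6.

-6, -5, -4, -3, -2, -1, 0, 1, 2, 3, 4, 5, 6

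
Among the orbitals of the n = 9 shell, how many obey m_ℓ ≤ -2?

28

Contributions: ℓ=2 → 1; ℓ=3 → 2; ℓ=4 → 3; ℓ=5 → 4; ℓ=6 → 5; ℓ=7 → 6; ℓ=8 → 7.
Total orbitals: 1 + 2 + 3 + 4 + 5 + 6 + 7 = 28.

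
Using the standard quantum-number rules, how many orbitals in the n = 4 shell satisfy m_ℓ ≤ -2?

With n = 4 the allowed ℓ are 0, 1, …, 3.
Contributions: ℓ=2 → 1; ℓ=3 → 2.
Total orbitals: 1 + 2 = 3.

3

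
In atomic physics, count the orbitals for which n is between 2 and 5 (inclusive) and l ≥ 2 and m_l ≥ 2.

10

Count contributing orbitals for each principal shell:
n=3 → 1; n=4 → 3; n=5 → 6.
Total orbitals: 1 + 3 + 6 = 10.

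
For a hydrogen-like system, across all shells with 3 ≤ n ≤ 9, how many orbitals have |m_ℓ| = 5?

For each n in the range, tally the orbitals obeying |m_ℓ| = 5:
n=6 → 2; n=7 → 4; n=8 → 6; n=9 → 8.
Total orbitals: 2 + 4 + 6 + 8 = 20.

20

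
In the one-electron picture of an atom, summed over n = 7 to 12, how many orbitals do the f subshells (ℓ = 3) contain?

An f subshell (ℓ = 3) exists for every n ≥ 4, so shells n = 7, 8, 9, 10, 11, 12 each contribute one — 6 subshells.
Since each f subshell has 2·3+1 = 7 orbitals, the total is 6 × 7 = 42.

42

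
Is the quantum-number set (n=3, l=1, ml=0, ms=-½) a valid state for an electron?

Allowed

n = 3 is a positive integer. l = 1 satisfies 0 ≤ l ≤ n−1 = 2. ml = 0 lies in the range −l … +l (here −1 … 1). ms = -1/2 is one of ±1/2.
All four constraints are satisfied.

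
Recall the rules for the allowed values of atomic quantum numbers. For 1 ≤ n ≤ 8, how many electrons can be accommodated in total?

408

Total orbitals = 1² + 2² + 3² + 4² + 5² + 6² + 7² + 8² = 204. Doubling for spin gives 408 electrons.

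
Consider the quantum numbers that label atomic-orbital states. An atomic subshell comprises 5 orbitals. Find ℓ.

ℓ = 2 (d)

2ℓ+1 = 5 gives ℓ = 2.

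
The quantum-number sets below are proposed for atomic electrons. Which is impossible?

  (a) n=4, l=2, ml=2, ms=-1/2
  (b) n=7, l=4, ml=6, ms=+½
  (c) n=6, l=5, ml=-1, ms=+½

(b)

(b) has |ml| = 6 > l = 4, violating −l ≤ ml ≤ l.
The remaining sets (a), (c) satisfy all four rules.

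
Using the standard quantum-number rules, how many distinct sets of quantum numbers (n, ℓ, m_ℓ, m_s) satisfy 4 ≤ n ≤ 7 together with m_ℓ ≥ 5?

8

Per-shell orbital counts meeting the constraint:
n=6 → 1; n=7 → 3.
Orbitals: 1 + 3 = 4. Including both spin states (m_s = ±1/2) gives 2 × 4 = 8 states.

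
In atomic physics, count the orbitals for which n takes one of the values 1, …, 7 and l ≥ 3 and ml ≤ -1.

Count contributing orbitals for each principal shell:
n=4 → 3; n=5 → 7; n=6 → 12; n=7 → 18.
Total orbitals: 3 + 7 + 12 + 18 = 40.

40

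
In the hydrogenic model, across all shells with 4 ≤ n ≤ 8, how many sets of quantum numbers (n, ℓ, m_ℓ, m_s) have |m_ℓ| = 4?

40

Count contributing orbitals for each principal shell:
n=5 → 2; n=6 → 4; n=7 → 6; n=8 → 8.
Orbitals: 2 + 4 + 6 + 8 = 20. Including both spin states (m_s = ±1/2) gives 2 × 20 = 40 states.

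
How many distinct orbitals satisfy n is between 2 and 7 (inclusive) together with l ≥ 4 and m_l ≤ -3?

Count contributing orbitals for each principal shell:
n=5 → 2; n=6 → 5; n=7 → 9.
Total orbitals: 2 + 5 + 9 = 16.

16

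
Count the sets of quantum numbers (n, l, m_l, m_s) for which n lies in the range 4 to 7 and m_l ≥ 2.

Treat each shell separately and count matching orbitals:
n=4 → 3; n=5 → 6; n=6 → 10; n=7 → 15.
Orbitals: 3 + 6 + 10 + 15 = 34. Including both spin states (m_s = ±1/2) gives 2 × 34 = 68 states.

68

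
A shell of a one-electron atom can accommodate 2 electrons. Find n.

2n² = 2 ⇒ n² = 1 ⇒ n = 1.

n = 1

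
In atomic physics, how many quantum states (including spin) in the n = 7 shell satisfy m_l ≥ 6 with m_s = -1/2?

1

With n = 7 the allowed l are 0, 1, …, 6.
Contributions: l=6 → 1.
Orbitals: 1. With m_s fixed to a single value there is one state per orbital, giving 1 state.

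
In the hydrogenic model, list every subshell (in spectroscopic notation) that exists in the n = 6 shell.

For n = 6, l runs from 0 to 5. In spectroscopic notation l = 0,1,2,… ↔ s,p,d,f,g,h,i, so the subshells are 6s, 6p, 6d, 6f, 6g, 6h.

6s, 6p, 6d, 6f, 6g, 6h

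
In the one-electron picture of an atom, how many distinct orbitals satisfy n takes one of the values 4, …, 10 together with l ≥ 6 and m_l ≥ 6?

Go shell by shell, enumerating (l, m_l) with l ≥ 6 and m_l ≥ 6:
n=7 → 1; n=8 → 3; n=9 → 6; n=10 → 10.
Total orbitals: 1 + 3 + 6 + 10 = 20.

20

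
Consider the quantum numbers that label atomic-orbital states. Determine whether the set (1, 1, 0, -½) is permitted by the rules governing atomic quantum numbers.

The orbital quantum number must satisfy 0 ≤ l ≤ n−1. With n = 1 the allowed l values are 0, so l = 1 is out of range.

Invalid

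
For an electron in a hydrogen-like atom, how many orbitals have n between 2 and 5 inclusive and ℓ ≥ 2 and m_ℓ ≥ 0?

22

Count contributing orbitals for each principal shell:
n=3 → 3; n=4 → 7; n=5 → 12.
Total orbitals: 3 + 7 + 12 = 22.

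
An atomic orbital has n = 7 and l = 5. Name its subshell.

7h

l = 5 corresponds to the letter 'h', so the subshell is 7h.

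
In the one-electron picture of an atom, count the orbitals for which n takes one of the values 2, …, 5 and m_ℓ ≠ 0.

40

Per-shell orbital counts meeting the constraint:
n=2 → 2; n=3 → 6; n=4 → 12; n=5 → 20.
Total orbitals: 2 + 6 + 12 + 20 = 40.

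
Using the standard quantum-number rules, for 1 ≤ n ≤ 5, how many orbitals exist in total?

55

Total orbitals = 1² + 2² + 3² + 4² + 5² = 55.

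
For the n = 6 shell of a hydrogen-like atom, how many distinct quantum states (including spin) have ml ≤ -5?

2

With n = 6 the allowed l are 0, 1, …, 5.
Per l-value: l=5 → 1.
Orbitals: 1. Each orbital carries two spin states, so 1 × 2 = 2 states.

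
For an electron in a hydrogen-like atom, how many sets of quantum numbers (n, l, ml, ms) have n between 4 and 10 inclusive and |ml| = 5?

60

Treat each shell separately and count matching orbitals:
n=6 → 2; n=7 → 4; n=8 → 6; n=9 → 8; n=10 → 10.
Orbitals: 2 + 4 + 6 + 8 + 10 = 30. Including both spin states (ms = ±1/2) gives 2 × 30 = 60 states.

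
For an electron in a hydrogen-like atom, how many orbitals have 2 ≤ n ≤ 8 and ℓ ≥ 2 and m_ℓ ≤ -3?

35

Per-shell orbital counts meeting the constraint:
n=4 → 1; n=5 → 3; n=6 → 6; n=7 → 10; n=8 → 15.
Total orbitals: 1 + 3 + 6 + 10 + 15 = 35.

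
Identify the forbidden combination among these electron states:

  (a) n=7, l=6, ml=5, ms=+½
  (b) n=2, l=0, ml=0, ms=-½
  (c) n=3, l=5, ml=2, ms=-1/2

(c) has l = 5 ≥ n = 3, violating 0 ≤ l ≤ n−1.
The remaining sets (a), (b) satisfy all four rules.

(c)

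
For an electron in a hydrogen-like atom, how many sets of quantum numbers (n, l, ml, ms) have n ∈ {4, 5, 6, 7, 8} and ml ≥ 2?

110

Count contributing orbitals for each principal shell:
n=4 → 3; n=5 → 6; n=6 → 10; n=7 → 15; n=8 → 21.
Orbitals: 3 + 6 + 10 + 15 + 21 = 55. Including both spin states (ms = ±1/2) gives 2 × 55 = 110 states.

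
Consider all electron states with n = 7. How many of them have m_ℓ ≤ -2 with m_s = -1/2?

For n = 7, ℓ ranges over 0 … 6.
Per ℓ-value: ℓ=2 → 1; ℓ=3 → 2; ℓ=4 → 3; ℓ=5 → 4; ℓ=6 → 5.
Orbitals: 1 + 2 + 3 + 4 + 5 = 15. With m_s fixed to a single value there is one state per orbital, giving 15 states.

15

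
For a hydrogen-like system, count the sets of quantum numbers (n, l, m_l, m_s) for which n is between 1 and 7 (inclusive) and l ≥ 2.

230

For each n in the range, tally the orbitals obeying l ≥ 2:
n=3 → 5; n=4 → 12; n=5 → 21; n=6 → 32; n=7 → 45.
Orbitals: 5 + 12 + 21 + 32 + 45 = 115. Including both spin states (m_s = ±1/2) gives 2 × 115 = 230 states.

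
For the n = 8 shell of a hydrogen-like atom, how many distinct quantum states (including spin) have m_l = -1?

With n = 8 the allowed l are 0, 1, …, 7.
Per l-value: l=1 → 1; l=2 → 1; l=3 → 1; l=4 → 1; l=5 → 1; l=6 → 1; l=7 → 1.
Orbitals: 1 + 1 + 1 + 1 + 1 + 1 + 1 = 7. Each orbital carries two spin states, so 7 × 2 = 14 states.

14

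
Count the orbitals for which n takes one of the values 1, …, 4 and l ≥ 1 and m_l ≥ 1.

10

Work shell by shell — for each n, count the (l, m_l) pairs that satisfy l ≥ 1 and m_l ≥ 1:
n=2 → 1; n=3 → 3; n=4 → 6.
Total orbitals: 1 + 3 + 6 = 10.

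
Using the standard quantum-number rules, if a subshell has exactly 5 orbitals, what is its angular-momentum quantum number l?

2l+1 = 5 gives l = 2.

l = 2 (d)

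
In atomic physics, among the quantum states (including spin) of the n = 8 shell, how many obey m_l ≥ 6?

With n = 8 the allowed l are 0, 1, …, 7.
The (l, m_l) pairs meeting m_l ≥ 6 give: l=6 → 1; l=7 → 2.
Orbitals: 1 + 2 = 3. Each orbital carries two spin states, so 3 × 2 = 6 states.

6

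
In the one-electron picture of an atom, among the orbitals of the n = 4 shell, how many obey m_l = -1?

3

For n = 4, l ranges over 0 … 3.
The (l, m_l) pairs meeting m_l = -1 give: l=1 → 1; l=2 → 1; l=3 → 1.
Total orbitals: 1 + 1 + 1 = 3.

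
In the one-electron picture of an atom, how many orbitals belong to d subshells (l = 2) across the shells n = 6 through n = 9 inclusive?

20

A d subshell (l = 2) exists for every n ≥ 3, so shells n = 6, 7, 8, 9 each contribute one — 4 subshells.
Since each d subshell has 2·2+1 = 5 orbitals, the total is 4 × 5 = 20.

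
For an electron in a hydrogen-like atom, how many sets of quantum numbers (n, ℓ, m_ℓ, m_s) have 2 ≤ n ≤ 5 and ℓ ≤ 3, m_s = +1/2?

45

Treat each shell separately and count matching orbitals:
n=2 → 4; n=3 → 9; n=4 → 16; n=5 → 16.
Orbitals: 4 + 9 + 16 + 16 = 45. With m_s fixed to +1/2 there is one state per orbital, so 45 states.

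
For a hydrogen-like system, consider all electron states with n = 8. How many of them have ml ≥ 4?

20

Go through l = 0, …, 7 (the values permitted for n = 8).
Per l-value: l=4 → 1; l=5 → 2; l=6 → 3; l=7 → 4.
Orbitals: 1 + 2 + 3 + 4 = 10. Each orbital carries two spin states, so 10 × 2 = 20 states.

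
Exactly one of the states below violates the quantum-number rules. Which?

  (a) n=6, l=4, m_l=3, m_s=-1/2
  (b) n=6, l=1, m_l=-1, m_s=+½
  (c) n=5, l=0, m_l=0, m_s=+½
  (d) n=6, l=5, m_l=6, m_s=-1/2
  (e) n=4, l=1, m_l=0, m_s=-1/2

(d) has |m_l| = 6 > l = 5, violating −l ≤ m_l ≤ l.
The remaining sets (a), (b), (c), (e) satisfy all four rules.

(d)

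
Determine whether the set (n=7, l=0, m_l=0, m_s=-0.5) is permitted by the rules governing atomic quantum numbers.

n = 7 is a positive integer. l = 0 satisfies 0 ≤ l ≤ n−1 = 6. m_l = 0 lies in the range −l … +l (here 0). m_s = -1/2 is one of ±1/2.
All four constraints are satisfied.

Yes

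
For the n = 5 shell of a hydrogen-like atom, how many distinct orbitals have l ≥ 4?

9

Per l-value: l=4 → 9.
Total orbitals: 9.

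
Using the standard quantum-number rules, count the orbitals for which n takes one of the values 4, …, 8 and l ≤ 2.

45

Treat each shell separately and count matching orbitals:
n=4 → 9; n=5 → 9; n=6 → 9; n=7 → 9; n=8 → 9.
Total orbitals: 9 + 9 + 9 + 9 + 9 = 45.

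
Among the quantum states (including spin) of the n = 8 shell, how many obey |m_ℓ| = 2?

Contributions: ℓ=2 → 2; ℓ=3 → 2; ℓ=4 → 2; ℓ=5 → 2; ℓ=6 → 2; ℓ=7 → 2.
Orbitals: 2 + 2 + 2 + 2 + 2 + 2 = 12. Each orbital carries two spin states, so 12 × 2 = 24 states.

24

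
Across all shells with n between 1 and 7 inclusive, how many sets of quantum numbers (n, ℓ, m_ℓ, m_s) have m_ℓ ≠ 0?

224

Count contributing orbitals for each principal shell:
n=2 → 2; n=3 → 6; n=4 → 12; n=5 → 20; n=6 → 30; n=7 → 42.
Orbitals: 2 + 6 + 12 + 20 + 30 + 42 = 112. Including both spin states (m_s = ±1/2) gives 2 × 112 = 224 states.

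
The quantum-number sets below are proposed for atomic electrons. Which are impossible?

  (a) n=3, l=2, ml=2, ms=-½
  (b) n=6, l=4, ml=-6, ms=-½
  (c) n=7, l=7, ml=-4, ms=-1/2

(b) and (c)

(b) has |ml| = 6 > l = 4, violating −l ≤ ml ≤ l.
(c) has l = 7 ≥ n = 7, violating 0 ≤ l ≤ n−1.
The remaining set (a) satisfies all four rules.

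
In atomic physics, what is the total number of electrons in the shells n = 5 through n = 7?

Shell n has n² orbitals: 5²=25 + 6²=36 + 7²=49 = 110 orbitals.
Two spin states per orbital: 2 × 110 = 220 electrons.

220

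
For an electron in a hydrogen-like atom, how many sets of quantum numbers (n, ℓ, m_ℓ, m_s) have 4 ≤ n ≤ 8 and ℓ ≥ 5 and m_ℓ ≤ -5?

Per-shell orbital counts meeting the constraint:
n=6 → 1; n=7 → 3; n=8 → 6.
Orbitals: 1 + 3 + 6 = 10. Including both spin states (m_s = ±1/2) gives 2 × 10 = 20 states.

20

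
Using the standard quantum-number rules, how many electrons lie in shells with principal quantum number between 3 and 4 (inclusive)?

50

Shell n has n² orbitals: 3²=9 + 4²=16 = 25 orbitals.
Two spin states per orbital: 2 × 25 = 50 electrons.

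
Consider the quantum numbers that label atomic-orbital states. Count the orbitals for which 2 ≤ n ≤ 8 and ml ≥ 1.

Go shell by shell, enumerating (l, ml) with ml ≥ 1:
n=2 → 1; n=3 → 3; n=4 → 6; n=5 → 10; n=6 → 15; n=7 → 21; n=8 → 28.
Total orbitals: 1 + 3 + 6 + 10 + 15 + 21 + 28 = 84.

84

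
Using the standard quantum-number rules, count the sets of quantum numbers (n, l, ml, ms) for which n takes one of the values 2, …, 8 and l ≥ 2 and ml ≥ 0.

196

Per-shell orbital counts meeting the constraint:
n=3 → 3; n=4 → 7; n=5 → 12; n=6 → 18; n=7 → 25; n=8 → 33.
Orbitals: 3 + 7 + 12 + 18 + 25 + 33 = 98. Including both spin states (ms = ±1/2) gives 2 × 98 = 196 states.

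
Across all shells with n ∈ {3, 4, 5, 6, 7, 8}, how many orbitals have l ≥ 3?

Go shell by shell, enumerating (l, m_l) with l ≥ 3:
n=4 → 7; n=5 → 16; n=6 → 27; n=7 → 40; n=8 → 55.
Total orbitals: 7 + 16 + 27 + 40 + 55 = 145.

145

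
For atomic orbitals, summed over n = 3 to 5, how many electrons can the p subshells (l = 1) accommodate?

18

A p subshell (l = 1) exists for every n ≥ 2, so shells n = 3, 4, 5 each contribute one — 3 subshells.
Since each p subshell holds 2(2·1+1) = 6 electrons, the total is 3 × 6 = 18.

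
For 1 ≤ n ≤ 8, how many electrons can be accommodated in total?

Total orbitals = 1² + 2² + 3² + 4² + 5² + 6² + 7² + 8² = 204. Doubling for spin gives 408 electrons.

408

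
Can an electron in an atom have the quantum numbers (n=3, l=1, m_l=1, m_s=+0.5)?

Allowed

n = 3 is a positive integer. l = 1 satisfies 0 ≤ l ≤ n−1 = 2. m_l = 1 lies in the range −l … +l (here −1 … 1). m_s = +1/2 is one of ±1/2.
All four constraints are satisfied.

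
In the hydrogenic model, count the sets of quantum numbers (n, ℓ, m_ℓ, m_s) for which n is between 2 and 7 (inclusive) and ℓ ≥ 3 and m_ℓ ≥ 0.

100

For each n in the range, tally the orbitals obeying ℓ ≥ 3 and m_ℓ ≥ 0:
n=4 → 4; n=5 → 9; n=6 → 15; n=7 → 22.
Orbitals: 4 + 9 + 15 + 22 = 50. Including both spin states (m_s = ±1/2) gives 2 × 50 = 100 states.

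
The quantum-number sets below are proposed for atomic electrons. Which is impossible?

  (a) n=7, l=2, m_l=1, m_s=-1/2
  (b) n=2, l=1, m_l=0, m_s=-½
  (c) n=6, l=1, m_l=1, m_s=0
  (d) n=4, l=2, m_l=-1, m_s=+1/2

(c)

(c) has m_s = 0, but an electron's spin must be ±1/2.
The remaining sets (a), (b), (d) satisfy all four rules.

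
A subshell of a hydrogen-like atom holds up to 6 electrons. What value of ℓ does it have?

ℓ = 1 (p)

2(2ℓ+1) = 6 ⇒ 2ℓ+1 = 3 ⇒ ℓ = 1.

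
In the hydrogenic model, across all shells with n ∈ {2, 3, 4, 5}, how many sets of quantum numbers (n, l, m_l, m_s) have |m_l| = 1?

40

For each n in the range, tally the orbitals obeying |m_l| = 1:
n=2 → 2; n=3 → 4; n=4 → 6; n=5 → 8.
Orbitals: 2 + 4 + 6 + 8 = 20. Including both spin states (m_s = ±1/2) gives 2 × 20 = 40 states.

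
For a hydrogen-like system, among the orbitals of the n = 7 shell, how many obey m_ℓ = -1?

For n = 7, ℓ ranges over 0 … 6.
Orbitals with m_ℓ = -1, by ℓ: ℓ=1 → 1; ℓ=2 → 1; ℓ=3 → 1; ℓ=4 → 1; ℓ=5 → 1; ℓ=6 → 1.
Total orbitals: 1 + 1 + 1 + 1 + 1 + 1 = 6.

6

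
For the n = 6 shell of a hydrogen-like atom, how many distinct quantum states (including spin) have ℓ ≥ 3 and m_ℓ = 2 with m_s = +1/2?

With n = 6 the allowed ℓ are 0, 1, …, 5.
The (ℓ, m_ℓ) pairs meeting ℓ ≥ 3 and m_ℓ = 2 give: ℓ=3 → 1; ℓ=4 → 1; ℓ=5 → 1.
Orbitals: 1 + 1 + 1 = 3. With m_s fixed to a single value there is one state per orbital, giving 3 states.

3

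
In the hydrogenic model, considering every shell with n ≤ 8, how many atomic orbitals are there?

Total orbitals = 1² + 2² + 3² + 4² + 5² + 6² + 7² + 8² = 204.

204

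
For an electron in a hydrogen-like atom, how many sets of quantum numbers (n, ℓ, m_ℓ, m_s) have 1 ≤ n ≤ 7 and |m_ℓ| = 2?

60

Treat each shell separately and count matching orbitals:
n=3 → 2; n=4 → 4; n=5 → 6; n=6 → 8; n=7 → 10.
Orbitals: 2 + 4 + 6 + 8 + 10 = 30. Including both spin states (m_s = ±1/2) gives 2 × 30 = 60 states.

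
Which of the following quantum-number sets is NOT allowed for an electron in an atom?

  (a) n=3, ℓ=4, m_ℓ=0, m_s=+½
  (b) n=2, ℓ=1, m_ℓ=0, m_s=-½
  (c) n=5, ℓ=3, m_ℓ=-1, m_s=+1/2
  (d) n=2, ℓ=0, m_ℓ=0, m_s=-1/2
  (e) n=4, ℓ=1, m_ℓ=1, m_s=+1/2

(a)

(a) has ℓ = 4 ≥ n = 3, violating 0 ≤ ℓ ≤ n−1.
The remaining sets (b), (c), (d), (e) satisfy all four rules.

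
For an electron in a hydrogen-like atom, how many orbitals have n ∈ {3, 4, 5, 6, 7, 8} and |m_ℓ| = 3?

Count contributing orbitals for each principal shell:
n=4 → 2; n=5 → 4; n=6 → 6; n=7 → 8; n=8 → 10.
Total orbitals: 2 + 4 + 6 + 8 + 10 = 30.

30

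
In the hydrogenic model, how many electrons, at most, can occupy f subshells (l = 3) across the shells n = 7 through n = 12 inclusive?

An f subshell (l = 3) exists for every n ≥ 4, so shells n = 7, 8, 9, 10, 11, 12 each contribute one — 6 subshells.
Since each f subshell holds 2(2·3+1) = 14 electrons, the total is 6 × 14 = 84.

84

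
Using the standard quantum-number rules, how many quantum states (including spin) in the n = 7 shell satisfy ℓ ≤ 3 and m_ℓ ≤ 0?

20

Orbitals with ℓ ≤ 3 and m_ℓ ≤ 0, by ℓ: ℓ=0 → 1; ℓ=1 → 2; ℓ=2 → 3; ℓ=3 → 4.
Orbitals: 1 + 2 + 3 + 4 = 10. Each orbital carries two spin states, so 10 × 2 = 20 states.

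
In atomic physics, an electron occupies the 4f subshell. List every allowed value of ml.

The 4f subshell has l = 3, and ml takes every integer from −l to +l. With l = 3 that gives the 7 values -3, -2, -1, 0, 1, 2, 3.

-3, -2, -1, 0, 1, 2, 3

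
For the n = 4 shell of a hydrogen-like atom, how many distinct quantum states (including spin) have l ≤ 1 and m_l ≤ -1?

2

With n = 4 the allowed l are 0, 1, …, 3.
Orbitals with l ≤ 1 and m_l ≤ -1, by l: l=1 → 1.
Orbitals: 1. Each orbital carries two spin states, so 1 × 2 = 2 states.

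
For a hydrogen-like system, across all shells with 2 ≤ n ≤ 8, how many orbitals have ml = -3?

Per-shell orbital counts meeting the constraint:
n=4 → 1; n=5 → 2; n=6 → 3; n=7 → 4; n=8 → 5.
Total orbitals: 1 + 2 + 3 + 4 + 5 = 15.

15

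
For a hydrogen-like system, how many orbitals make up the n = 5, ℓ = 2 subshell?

5

A subshell has 2ℓ+1 orbitals; with ℓ = 2, that's 5.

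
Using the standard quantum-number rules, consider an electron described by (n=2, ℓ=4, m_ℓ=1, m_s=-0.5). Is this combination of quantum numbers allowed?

The orbital quantum number must satisfy 0 ≤ ℓ ≤ n−1. With n = 2 the allowed ℓ values are 0, 1, so ℓ = 4 is out of range.

Not allowed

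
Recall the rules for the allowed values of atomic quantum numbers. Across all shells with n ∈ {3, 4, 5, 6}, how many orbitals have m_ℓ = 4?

3

Work shell by shell — for each n, count the (ℓ, m_ℓ) pairs that satisfy m_ℓ = 4:
n=5 → 1; n=6 → 2.
Total orbitals: 1 + 2 = 3.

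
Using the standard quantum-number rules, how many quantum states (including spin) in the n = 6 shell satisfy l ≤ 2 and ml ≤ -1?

6

For n = 6, l ranges over 0 … 5.
Contributions: l=1 → 1; l=2 → 2.
Orbitals: 1 + 2 = 3. Each orbital carries two spin states, so 3 × 2 = 6 states.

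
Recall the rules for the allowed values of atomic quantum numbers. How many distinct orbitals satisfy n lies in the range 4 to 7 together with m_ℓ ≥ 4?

10

Count contributing orbitals for each principal shell:
n=5 → 1; n=6 → 3; n=7 → 6.
Total orbitals: 1 + 3 + 6 = 10.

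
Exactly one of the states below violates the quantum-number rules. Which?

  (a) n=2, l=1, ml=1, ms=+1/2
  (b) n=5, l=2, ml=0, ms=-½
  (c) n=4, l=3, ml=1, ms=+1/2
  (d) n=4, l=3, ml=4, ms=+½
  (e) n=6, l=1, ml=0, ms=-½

(d) has |ml| = 4 > l = 3, violating −l ≤ ml ≤ l.
The remaining sets (a), (b), (c), (e) satisfy all four rules.

(d)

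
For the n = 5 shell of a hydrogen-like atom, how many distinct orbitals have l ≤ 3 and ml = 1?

The n = 5 shell has l = 0 through 4; check each.
The (l, ml) pairs meeting l ≤ 3 and ml = 1 give: l=1 → 1; l=2 → 1; l=3 → 1.
Total orbitals: 1 + 1 + 1 = 3.

3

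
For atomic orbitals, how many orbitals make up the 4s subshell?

A subshell has 2ℓ+1 orbitals; with ℓ = 0, that's 1.

1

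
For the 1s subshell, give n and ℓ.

n = 1, ℓ = 0

The leading integer gives n = 1; the letter 's' means ℓ = 0.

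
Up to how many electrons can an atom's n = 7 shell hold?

A shell holds 2n² electrons: 2 × 7² = 2 × 49 = 98.

98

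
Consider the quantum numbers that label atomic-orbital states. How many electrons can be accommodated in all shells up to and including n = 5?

Total orbitals = 1² + 2² + 3² + 4² + 5² = 55. Doubling for spin gives 110 electrons.

110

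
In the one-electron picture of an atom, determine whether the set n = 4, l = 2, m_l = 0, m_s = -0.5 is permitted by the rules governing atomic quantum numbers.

n = 4 is a positive integer. l = 2 satisfies 0 ≤ l ≤ n−1 = 3. m_l = 0 lies in the range −l … +l (here −2 … 2). m_s = -1/2 is one of ±1/2.
All four constraints are satisfied.

Yes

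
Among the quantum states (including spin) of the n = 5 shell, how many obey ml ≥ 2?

12

For n = 5, l ranges over 0 … 4.
Per l-value: l=2 → 1; l=3 → 2; l=4 → 3.
Orbitals: 1 + 2 + 3 = 6. Each orbital carries two spin states, so 6 × 2 = 12 states.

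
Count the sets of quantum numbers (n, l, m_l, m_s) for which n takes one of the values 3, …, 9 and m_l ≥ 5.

Work shell by shell — for each n, count the (l, m_l) pairs that satisfy m_l ≥ 5:
n=6 → 1; n=7 → 3; n=8 → 6; n=9 → 10.
Orbitals: 1 + 3 + 6 + 10 = 20. Including both spin states (m_s = ±1/2) gives 2 × 20 = 40 states.

40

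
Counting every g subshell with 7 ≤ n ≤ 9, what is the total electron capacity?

54

A g subshell (ℓ = 4) exists for every n ≥ 5, so shells n = 7, 8, 9 each contribute one — 3 subshells.
Since each g subshell holds 2(2·4+1) = 18 electrons, the total is 3 × 18 = 54.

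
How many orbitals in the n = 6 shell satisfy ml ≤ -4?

3

Go through l = 0, …, 5 (the values permitted for n = 6).
Contributions: l=4 → 1; l=5 → 2.
Total orbitals: 1 + 2 = 3.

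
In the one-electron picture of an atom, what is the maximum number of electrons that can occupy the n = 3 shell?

A shell holds 2n² electrons: 2 × 3² = 2 × 9 = 18.

18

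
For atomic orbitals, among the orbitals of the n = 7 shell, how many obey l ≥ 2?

The (l, ml) pairs meeting l ≥ 2 give: l=2 → 5; l=3 → 7; l=4 → 9; l=5 → 11; l=6 → 13.
Total orbitals: 5 + 7 + 9 + 11 + 13 = 45.

45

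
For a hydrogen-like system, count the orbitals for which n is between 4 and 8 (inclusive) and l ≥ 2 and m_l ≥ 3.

For each n in the range, tally the orbitals obeying l ≥ 2 and m_l ≥ 3:
n=4 → 1; n=5 → 3; n=6 → 6; n=7 → 10; n=8 → 15.
Total orbitals: 1 + 3 + 6 + 10 + 15 = 35.

35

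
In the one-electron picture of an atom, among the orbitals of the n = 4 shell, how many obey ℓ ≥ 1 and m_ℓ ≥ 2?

Orbitals with ℓ ≥ 1 and m_ℓ ≥ 2, by ℓ: ℓ=2 → 1; ℓ=3 → 2.
Total orbitals: 1 + 2 = 3.

3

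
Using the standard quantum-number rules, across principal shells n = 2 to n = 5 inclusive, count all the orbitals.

Shell n has n² orbitals: 2²=4 + 3²=9 + 4²=16 + 5²=25 = 54 orbitals.

54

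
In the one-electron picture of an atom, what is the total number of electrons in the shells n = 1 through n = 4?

Shell n has n² orbitals: 1²=1 + 2²=4 + 3²=9 + 4²=16 = 30 orbitals.
Two spin states per orbital: 2 × 30 = 60 electrons.

60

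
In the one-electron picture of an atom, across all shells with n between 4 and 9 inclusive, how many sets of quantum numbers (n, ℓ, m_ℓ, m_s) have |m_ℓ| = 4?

60

For each n in the range, tally the orbitals obeying |m_ℓ| = 4:
n=5 → 2; n=6 → 4; n=7 → 6; n=8 → 8; n=9 → 10.
Orbitals: 2 + 4 + 6 + 8 + 10 = 30. Including both spin states (m_s = ±1/2) gives 2 × 30 = 60 states.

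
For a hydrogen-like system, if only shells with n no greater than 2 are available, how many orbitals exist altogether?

5

Total orbitals = 1² + 2² = 5.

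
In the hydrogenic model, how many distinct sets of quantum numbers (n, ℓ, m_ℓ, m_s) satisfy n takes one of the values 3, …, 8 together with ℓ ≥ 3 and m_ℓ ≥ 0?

160

Go shell by shell, enumerating (ℓ, m_ℓ) with ℓ ≥ 3 and m_ℓ ≥ 0:
n=4 → 4; n=5 → 9; n=6 → 15; n=7 → 22; n=8 → 30.
Orbitals: 4 + 9 + 15 + 22 + 30 = 80. Including both spin states (m_s = ±1/2) gives 2 × 80 = 160 states.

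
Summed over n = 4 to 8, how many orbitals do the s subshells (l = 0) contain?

5

An s subshell (l = 0) exists for every n ≥ 1, so shells n = 4, 5, 6, 7, 8 each contribute one — 5 subshells.
Since each s subshell has 2·0+1 = 1 orbital, the total is 5 × 1 = 5.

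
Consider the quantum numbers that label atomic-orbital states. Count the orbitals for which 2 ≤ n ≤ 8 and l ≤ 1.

28

Work shell by shell — for each n, count the (l, m_l) pairs that satisfy l ≤ 1:
n=2 → 4; n=3 → 4; n=4 → 4; n=5 → 4; n=6 → 4; n=7 → 4; n=8 → 4.
Total orbitals: 4 + 4 + 4 + 4 + 4 + 4 + 4 = 28.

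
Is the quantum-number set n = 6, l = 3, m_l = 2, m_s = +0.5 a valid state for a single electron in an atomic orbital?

Yes

n = 6 is a positive integer. l = 3 satisfies 0 ≤ l ≤ n−1 = 5. m_l = 2 lies in the range −l … +l (here −3 … 3). m_s = +1/2 is one of ±1/2.
All four constraints are satisfied.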